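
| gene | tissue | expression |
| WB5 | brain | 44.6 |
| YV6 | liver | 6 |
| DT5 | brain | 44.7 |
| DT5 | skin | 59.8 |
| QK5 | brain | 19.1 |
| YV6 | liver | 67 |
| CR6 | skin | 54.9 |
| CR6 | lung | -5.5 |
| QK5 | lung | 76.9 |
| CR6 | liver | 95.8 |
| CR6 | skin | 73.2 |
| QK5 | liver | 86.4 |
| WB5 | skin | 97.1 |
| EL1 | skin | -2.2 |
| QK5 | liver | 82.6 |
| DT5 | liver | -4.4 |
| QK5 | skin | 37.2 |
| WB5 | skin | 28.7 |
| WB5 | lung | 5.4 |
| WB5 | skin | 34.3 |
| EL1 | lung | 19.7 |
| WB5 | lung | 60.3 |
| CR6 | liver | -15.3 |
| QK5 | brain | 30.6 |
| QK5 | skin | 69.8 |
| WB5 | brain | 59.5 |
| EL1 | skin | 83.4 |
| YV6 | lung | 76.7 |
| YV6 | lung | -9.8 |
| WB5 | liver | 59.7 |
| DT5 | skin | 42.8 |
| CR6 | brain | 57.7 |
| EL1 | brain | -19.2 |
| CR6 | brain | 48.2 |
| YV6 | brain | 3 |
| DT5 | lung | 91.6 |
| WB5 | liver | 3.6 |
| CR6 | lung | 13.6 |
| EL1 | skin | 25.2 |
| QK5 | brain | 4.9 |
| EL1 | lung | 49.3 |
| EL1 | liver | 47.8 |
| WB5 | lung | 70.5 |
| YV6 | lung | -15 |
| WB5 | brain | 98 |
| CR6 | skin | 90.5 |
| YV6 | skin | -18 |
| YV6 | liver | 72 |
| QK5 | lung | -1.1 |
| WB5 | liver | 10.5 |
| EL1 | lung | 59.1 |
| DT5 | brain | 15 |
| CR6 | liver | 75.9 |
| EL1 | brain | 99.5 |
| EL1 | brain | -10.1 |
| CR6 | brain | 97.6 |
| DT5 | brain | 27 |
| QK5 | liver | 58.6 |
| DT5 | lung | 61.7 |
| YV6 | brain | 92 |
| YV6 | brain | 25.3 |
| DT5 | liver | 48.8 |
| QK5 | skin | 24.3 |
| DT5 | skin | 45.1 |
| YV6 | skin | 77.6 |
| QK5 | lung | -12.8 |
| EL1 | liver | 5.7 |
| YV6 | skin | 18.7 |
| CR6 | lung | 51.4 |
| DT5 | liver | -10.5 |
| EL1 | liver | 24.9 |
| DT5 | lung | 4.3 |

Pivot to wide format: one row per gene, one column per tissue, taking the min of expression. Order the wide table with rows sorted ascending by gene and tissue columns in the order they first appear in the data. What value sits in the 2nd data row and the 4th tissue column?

With rows sorted ascending by gene, row 2 is gene=DT5. tissue columns in first-appearance order: brain, liver, skin, lung; column 4 is lung.
Long rows with gene=DT5, tissue=lung: min(91.6, 61.7, 4.3) = 4.3.

4.3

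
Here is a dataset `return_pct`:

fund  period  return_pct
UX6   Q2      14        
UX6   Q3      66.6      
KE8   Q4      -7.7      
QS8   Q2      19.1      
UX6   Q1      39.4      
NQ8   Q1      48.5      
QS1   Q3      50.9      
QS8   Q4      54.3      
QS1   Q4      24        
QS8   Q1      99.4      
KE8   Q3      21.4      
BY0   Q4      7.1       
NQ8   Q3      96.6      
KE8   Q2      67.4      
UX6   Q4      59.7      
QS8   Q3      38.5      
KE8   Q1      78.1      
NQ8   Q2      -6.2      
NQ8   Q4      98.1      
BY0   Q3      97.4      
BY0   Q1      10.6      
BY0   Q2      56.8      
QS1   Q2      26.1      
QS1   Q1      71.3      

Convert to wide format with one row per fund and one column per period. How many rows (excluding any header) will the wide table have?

6

6 distinct fund values → 6 rows.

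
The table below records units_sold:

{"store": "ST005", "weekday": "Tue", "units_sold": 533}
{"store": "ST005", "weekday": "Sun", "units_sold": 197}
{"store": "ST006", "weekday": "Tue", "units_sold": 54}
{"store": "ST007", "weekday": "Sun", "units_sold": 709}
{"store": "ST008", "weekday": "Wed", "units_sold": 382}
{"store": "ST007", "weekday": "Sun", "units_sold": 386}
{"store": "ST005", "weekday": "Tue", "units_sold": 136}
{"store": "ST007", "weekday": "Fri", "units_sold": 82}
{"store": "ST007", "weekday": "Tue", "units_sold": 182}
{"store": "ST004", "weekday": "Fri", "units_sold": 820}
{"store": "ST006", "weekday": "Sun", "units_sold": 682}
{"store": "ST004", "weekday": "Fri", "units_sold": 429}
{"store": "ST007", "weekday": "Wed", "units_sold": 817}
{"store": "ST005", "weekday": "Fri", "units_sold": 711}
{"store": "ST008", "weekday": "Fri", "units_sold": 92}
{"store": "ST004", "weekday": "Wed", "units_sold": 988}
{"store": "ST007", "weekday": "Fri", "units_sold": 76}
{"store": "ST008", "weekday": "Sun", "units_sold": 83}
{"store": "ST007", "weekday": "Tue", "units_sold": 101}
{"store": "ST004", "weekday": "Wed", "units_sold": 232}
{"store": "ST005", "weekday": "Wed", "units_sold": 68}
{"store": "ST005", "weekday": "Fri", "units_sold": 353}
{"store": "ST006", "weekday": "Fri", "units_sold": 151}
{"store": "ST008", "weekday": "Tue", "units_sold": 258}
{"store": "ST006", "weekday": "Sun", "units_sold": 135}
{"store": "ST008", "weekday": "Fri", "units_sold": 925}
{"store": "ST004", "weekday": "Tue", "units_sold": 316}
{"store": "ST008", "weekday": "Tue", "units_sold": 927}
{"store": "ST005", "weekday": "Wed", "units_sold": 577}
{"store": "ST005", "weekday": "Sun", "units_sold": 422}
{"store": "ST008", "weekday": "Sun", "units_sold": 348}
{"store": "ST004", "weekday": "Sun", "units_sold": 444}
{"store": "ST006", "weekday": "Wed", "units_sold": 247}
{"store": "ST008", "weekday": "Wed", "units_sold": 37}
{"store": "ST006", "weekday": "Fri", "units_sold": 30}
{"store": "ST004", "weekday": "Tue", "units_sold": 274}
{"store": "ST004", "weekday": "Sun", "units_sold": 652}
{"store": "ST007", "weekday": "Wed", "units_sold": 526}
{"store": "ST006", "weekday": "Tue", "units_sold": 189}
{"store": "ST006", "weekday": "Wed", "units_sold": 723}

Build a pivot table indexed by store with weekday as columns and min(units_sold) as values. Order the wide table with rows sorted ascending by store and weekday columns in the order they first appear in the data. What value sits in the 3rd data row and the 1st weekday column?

54

With rows sorted ascending by store, row 3 is store=ST006. weekday columns in first-appearance order: Tue, Sun, Wed, Fri; column 1 is Tue.
Long rows with store=ST006, weekday=Tue: min(54, 189) = 54.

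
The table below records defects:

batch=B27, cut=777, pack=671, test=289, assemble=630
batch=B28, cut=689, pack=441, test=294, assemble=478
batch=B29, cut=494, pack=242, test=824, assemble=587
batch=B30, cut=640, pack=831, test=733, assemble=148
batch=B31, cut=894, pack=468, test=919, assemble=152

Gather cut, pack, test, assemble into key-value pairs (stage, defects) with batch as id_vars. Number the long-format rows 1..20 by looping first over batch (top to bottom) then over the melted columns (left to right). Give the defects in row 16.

148

20 rows total (5 × 4). Row 16: index ⌊(16-1)/4⌋ = 3 into batch → B30; (16-1) mod 4 = 3 into the melted columns → assemble.
So row 16 is (B30, assemble, 148); defects = 148.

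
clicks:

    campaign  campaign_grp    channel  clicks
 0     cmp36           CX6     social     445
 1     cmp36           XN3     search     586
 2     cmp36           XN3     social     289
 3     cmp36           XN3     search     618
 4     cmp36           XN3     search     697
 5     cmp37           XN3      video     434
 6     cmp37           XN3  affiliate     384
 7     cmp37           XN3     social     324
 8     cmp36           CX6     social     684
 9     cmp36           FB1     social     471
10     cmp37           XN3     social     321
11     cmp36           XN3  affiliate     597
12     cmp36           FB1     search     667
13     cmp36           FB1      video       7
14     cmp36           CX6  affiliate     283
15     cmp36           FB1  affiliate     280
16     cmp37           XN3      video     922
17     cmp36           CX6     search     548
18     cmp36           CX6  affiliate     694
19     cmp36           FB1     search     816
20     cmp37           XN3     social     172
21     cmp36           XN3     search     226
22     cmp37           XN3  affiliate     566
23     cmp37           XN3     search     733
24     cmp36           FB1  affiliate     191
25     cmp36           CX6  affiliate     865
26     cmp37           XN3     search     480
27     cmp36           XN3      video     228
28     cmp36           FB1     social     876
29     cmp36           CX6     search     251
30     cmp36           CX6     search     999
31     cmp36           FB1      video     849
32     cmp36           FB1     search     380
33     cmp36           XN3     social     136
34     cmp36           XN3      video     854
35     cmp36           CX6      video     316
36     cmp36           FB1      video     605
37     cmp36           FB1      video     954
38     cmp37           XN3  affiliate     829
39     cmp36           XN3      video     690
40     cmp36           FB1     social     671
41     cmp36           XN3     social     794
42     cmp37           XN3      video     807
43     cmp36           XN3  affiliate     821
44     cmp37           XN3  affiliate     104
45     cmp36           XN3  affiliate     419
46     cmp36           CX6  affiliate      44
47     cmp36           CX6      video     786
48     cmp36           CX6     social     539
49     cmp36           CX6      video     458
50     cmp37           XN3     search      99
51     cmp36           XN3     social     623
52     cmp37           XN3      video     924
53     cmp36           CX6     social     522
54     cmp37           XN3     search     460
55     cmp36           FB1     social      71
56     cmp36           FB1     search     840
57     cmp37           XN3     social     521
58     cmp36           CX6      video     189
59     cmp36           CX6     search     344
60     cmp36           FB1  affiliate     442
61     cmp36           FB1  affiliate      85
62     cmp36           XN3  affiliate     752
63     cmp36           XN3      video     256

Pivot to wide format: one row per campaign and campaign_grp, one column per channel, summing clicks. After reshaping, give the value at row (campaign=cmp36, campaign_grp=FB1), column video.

2415

Rows with campaign=cmp36, campaign_grp=FB1 and channel=video: clicks values are 7, 849, 605, 954.
7 + 849 + 605 + 954 = 2415.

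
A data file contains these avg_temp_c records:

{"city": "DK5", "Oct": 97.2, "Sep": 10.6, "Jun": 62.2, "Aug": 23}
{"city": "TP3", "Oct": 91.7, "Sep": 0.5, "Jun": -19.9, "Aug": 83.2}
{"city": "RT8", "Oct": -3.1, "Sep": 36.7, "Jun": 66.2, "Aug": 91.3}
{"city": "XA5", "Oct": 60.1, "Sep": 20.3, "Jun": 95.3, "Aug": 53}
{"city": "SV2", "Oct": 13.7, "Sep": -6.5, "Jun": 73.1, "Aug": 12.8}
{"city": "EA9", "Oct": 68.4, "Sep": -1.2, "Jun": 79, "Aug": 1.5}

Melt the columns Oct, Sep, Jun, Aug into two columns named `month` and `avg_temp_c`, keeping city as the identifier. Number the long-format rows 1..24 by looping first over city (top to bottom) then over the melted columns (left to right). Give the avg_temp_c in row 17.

13.7

24 rows total (6 × 4). Row 17: index ⌊(17-1)/4⌋ = 4 into city → SV2; (17-1) mod 4 = 0 into the melted columns → Oct.
So row 17 is (SV2, Oct, 13.7); avg_temp_c = 13.7.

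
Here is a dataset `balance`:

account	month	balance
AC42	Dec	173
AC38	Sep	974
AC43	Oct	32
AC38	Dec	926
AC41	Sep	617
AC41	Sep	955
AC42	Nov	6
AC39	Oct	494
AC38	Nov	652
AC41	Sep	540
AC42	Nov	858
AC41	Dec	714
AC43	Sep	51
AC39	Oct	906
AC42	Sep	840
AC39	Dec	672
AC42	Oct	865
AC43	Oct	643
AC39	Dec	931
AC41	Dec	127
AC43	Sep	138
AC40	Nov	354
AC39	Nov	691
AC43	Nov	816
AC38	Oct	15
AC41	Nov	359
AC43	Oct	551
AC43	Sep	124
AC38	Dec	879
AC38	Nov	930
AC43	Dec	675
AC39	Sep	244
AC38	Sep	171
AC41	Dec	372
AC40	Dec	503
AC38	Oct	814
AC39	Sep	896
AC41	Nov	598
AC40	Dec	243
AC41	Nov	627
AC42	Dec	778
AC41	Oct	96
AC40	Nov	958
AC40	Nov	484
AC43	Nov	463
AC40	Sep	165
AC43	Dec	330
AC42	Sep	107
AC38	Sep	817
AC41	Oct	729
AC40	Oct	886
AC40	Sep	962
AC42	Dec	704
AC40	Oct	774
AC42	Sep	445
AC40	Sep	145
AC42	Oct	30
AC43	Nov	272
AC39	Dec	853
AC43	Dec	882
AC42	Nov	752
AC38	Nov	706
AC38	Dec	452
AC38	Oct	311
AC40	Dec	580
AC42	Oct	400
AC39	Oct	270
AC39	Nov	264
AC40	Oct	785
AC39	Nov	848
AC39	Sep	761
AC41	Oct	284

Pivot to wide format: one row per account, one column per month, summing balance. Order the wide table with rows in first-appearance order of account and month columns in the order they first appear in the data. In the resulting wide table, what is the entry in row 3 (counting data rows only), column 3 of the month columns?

1226

With rows in first-appearance order of account, row 3 is account=AC43. month columns in first-appearance order: Dec, Sep, Oct, Nov; column 3 is Oct.
Long rows with account=AC43, month=Oct: 32 + 643 + 551 = 1226.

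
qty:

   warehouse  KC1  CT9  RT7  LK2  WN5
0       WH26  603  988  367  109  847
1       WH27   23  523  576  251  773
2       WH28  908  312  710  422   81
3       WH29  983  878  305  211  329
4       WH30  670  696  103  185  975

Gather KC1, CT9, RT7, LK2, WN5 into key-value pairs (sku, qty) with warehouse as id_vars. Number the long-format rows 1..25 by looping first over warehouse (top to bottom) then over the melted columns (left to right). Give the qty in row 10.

25 rows total (5 × 5). Row 10: index ⌊(10-1)/5⌋ = 1 into warehouse → WH27; (10-1) mod 5 = 4 into the melted columns → WN5.
So row 10 is (WH27, WN5, 773); qty = 773.

773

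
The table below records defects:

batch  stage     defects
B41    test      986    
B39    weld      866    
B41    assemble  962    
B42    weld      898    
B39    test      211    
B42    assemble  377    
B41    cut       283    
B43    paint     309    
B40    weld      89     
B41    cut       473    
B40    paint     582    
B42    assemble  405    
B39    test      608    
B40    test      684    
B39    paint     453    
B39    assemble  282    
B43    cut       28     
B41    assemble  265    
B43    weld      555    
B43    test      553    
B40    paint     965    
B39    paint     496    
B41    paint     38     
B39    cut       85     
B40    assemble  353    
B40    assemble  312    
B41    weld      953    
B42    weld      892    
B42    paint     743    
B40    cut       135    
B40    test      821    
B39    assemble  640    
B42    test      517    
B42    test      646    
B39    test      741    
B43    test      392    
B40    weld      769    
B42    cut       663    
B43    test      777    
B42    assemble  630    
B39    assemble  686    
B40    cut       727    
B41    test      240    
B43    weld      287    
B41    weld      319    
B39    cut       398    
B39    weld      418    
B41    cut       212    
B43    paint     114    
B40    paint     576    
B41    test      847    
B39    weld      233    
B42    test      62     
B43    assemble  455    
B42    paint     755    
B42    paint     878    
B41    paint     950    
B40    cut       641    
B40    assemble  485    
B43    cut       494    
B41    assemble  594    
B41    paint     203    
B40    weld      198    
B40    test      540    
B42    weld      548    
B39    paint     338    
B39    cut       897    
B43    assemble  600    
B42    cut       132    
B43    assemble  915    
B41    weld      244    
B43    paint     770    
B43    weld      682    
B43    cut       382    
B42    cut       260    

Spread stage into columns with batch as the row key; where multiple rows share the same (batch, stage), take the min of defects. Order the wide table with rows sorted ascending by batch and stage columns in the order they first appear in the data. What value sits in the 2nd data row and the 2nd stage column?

With rows sorted ascending by batch, row 2 is batch=B40. stage columns in first-appearance order: test, weld, assemble, cut, paint; column 2 is weld.
Long rows with batch=B40, stage=weld: min(89, 769, 198) = 89.

89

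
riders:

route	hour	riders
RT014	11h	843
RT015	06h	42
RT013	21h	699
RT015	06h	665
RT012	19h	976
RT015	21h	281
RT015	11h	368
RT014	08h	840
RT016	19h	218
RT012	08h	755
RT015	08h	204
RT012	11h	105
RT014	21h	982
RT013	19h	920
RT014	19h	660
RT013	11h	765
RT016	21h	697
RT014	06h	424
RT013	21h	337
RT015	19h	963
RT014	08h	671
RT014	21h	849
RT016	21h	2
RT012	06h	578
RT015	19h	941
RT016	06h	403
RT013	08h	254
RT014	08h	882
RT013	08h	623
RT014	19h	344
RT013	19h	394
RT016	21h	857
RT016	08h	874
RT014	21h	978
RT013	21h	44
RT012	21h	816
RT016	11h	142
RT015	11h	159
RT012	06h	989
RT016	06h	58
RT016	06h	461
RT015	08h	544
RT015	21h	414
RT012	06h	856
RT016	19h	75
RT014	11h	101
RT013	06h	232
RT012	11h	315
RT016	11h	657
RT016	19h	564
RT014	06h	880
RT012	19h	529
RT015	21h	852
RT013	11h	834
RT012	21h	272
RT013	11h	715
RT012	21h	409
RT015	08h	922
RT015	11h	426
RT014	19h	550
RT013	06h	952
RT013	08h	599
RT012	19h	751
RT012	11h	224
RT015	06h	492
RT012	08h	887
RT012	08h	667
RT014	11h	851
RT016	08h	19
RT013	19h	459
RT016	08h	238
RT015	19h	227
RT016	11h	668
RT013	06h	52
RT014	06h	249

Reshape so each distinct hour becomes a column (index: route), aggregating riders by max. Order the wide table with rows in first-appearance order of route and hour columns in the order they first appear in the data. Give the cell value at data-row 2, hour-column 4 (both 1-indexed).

With rows in first-appearance order of route, row 2 is route=RT015. hour columns in first-appearance order: 11h, 06h, 21h, 19h, 08h; column 4 is 19h.
Long rows with route=RT015, hour=19h: max(963, 941, 227) = 963.

963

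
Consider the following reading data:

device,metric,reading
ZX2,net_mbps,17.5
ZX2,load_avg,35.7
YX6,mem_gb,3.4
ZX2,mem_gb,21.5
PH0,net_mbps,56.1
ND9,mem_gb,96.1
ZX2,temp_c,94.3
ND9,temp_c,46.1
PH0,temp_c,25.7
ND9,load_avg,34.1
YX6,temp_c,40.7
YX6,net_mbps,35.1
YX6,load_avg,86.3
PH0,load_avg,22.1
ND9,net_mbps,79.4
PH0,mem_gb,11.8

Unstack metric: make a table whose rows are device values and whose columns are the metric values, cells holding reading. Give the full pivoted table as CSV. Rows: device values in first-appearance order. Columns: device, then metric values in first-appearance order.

Columns: device plus the 4 distinct metric values (net_mbps, load_avg, mem_gb, temp_c).
For example, row ZX2 column net_mbps takes reading=17.5 from the long row (ZX2, net_mbps).

device,net_mbps,load_avg,mem_gb,temp_c
ZX2,17.5,35.7,21.5,94.3
YX6,35.1,86.3,3.4,40.7
PH0,56.1,22.1,11.8,25.7
ND9,79.4,34.1,96.1,46.1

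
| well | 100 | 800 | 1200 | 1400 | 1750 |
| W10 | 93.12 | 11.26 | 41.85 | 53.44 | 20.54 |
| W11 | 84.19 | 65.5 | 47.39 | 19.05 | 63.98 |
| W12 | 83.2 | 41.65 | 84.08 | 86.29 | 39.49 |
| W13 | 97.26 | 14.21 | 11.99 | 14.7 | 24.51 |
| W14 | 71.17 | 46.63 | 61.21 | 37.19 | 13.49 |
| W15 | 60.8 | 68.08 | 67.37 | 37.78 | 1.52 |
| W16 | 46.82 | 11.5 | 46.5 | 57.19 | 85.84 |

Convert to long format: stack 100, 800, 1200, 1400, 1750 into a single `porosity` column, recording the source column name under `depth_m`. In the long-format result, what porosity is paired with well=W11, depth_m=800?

Unpivoting turns each (well, wide-column) pair into one long row.
The wide cell at row W11, column 800 holds 65.5, so the long row (W11, 800) has porosity=65.5.

65.5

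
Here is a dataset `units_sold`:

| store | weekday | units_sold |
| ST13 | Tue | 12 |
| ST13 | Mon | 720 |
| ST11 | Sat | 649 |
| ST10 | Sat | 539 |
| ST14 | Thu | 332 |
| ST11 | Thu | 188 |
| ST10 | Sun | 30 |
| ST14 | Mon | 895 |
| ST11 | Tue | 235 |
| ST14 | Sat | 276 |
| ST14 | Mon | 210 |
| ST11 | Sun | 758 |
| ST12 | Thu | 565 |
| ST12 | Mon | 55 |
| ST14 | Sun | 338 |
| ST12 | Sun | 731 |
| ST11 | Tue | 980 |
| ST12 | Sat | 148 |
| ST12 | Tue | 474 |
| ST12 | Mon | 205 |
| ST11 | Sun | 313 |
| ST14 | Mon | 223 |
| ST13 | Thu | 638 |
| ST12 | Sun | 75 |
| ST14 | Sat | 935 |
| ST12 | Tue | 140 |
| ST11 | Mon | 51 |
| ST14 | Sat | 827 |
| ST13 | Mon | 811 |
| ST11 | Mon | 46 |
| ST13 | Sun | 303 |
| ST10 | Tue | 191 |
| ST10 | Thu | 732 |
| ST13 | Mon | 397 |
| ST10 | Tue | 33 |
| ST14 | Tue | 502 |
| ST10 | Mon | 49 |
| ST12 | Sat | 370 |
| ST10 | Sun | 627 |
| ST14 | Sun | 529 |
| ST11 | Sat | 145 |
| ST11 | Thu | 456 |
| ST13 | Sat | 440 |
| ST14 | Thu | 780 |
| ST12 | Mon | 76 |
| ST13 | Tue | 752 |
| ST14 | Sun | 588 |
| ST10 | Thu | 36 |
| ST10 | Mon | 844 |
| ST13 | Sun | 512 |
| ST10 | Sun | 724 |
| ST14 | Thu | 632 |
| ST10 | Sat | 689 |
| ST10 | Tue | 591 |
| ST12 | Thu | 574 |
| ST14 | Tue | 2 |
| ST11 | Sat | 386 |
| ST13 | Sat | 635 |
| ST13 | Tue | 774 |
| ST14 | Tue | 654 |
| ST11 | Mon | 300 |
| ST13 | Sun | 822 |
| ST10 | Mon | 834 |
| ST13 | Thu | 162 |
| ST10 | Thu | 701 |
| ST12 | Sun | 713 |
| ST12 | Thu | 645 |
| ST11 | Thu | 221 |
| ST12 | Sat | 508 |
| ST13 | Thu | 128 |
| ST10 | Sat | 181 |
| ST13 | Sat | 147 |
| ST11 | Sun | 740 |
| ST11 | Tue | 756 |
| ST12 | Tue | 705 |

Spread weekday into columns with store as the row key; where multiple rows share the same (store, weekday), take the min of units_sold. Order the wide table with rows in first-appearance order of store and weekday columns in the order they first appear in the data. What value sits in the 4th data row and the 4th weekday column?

With rows in first-appearance order of store, row 4 is store=ST14. weekday columns in first-appearance order: Tue, Mon, Sat, Thu, Sun; column 4 is Thu.
Long rows with store=ST14, weekday=Thu: min(332, 780, 632) = 332.

332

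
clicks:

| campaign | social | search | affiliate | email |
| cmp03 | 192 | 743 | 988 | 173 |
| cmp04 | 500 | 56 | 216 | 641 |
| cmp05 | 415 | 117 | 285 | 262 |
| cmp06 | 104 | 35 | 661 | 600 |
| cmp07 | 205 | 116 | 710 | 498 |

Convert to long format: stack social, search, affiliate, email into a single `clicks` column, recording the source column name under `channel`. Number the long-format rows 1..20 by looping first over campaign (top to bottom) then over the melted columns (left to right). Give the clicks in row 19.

710

20 rows total (5 × 4). Row 19: index ⌊(19-1)/4⌋ = 4 into campaign → cmp07; (19-1) mod 4 = 2 into the melted columns → affiliate.
So row 19 is (cmp07, affiliate, 710); clicks = 710.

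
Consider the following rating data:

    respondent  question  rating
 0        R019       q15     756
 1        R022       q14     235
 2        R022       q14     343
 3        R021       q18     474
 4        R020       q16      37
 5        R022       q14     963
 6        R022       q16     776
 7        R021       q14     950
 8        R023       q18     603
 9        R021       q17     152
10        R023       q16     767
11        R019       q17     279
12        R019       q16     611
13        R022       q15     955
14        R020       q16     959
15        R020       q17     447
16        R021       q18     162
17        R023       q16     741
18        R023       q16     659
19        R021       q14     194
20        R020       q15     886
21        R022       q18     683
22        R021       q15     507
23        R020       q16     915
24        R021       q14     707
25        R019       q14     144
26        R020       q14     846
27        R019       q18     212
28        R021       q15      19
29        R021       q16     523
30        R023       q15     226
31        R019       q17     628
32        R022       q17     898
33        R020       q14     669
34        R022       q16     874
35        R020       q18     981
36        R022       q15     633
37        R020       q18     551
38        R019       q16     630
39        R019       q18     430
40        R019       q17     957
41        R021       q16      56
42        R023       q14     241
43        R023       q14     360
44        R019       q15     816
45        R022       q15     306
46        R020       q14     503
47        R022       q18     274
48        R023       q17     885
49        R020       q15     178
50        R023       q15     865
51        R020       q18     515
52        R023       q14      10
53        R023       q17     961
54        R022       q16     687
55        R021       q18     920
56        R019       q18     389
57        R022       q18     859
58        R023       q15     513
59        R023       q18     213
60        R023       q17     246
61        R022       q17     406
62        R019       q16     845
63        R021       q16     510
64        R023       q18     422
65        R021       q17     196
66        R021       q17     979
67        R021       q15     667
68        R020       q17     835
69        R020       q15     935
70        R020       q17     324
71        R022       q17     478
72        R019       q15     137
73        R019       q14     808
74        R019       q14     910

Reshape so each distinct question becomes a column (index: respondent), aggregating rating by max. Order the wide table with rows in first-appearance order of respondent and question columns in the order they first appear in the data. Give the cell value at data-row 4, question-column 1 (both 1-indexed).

With rows in first-appearance order of respondent, row 4 is respondent=R020. question columns in first-appearance order: q15, q14, q18, q16, q17; column 1 is q15.
Long rows with respondent=R020, question=q15: max(886, 178, 935) = 935.

935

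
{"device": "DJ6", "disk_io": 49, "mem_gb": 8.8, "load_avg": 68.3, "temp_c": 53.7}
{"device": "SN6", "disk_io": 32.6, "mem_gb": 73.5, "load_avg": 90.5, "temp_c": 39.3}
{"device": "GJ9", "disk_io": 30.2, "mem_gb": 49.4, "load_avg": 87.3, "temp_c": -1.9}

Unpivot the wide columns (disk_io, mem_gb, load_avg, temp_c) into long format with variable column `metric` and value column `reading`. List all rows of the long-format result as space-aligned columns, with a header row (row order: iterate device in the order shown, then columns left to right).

device  metric    reading
DJ6     disk_io   49     
DJ6     mem_gb    8.8    
DJ6     load_avg  68.3   
DJ6     temp_c    53.7   
SN6     disk_io   32.6   
SN6     mem_gb    73.5   
SN6     load_avg  90.5   
SN6     temp_c    39.3   
GJ9     disk_io   30.2   
GJ9     mem_gb    49.4   
GJ9     load_avg  87.3   
GJ9     temp_c    -1.9   

Each (device, column) pair becomes one row: 3 × 4 = 12 rows.
For example, (DJ6, disk_io) → reading=49.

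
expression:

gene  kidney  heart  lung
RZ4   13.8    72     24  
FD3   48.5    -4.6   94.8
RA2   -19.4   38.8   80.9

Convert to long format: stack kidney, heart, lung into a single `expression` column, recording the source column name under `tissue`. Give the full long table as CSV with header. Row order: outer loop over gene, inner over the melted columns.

Each (gene, column) pair becomes one row: 3 × 3 = 9 rows.
For example, (RZ4, kidney) → expression=13.8.

gene,tissue,expression
RZ4,kidney,13.8
RZ4,heart,72
RZ4,lung,24
FD3,kidney,48.5
FD3,heart,-4.6
FD3,lung,94.8
RA2,kidney,-19.4
RA2,heart,38.8
RA2,lung,80.9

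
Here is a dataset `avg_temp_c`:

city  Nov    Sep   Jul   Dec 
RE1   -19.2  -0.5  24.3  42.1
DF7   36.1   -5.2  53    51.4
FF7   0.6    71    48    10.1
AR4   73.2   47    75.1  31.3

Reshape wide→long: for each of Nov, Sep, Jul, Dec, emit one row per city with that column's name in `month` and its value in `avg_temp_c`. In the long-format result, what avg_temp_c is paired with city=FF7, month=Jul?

Unpivoting turns each (city, wide-column) pair into one long row.
The wide cell at row FF7, column Jul holds 48, so the long row (FF7, Jul) has avg_temp_c=48.

48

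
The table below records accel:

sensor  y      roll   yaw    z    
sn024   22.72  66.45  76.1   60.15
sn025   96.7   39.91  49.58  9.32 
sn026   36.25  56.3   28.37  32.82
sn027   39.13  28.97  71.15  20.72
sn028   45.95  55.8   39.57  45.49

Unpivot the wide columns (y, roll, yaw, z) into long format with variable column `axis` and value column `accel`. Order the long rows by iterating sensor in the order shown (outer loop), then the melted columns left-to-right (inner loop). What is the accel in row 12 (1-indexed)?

20 rows total (5 × 4). Row 12: index ⌊(12-1)/4⌋ = 2 into sensor → sn026; (12-1) mod 4 = 3 into the melted columns → z.
So row 12 is (sn026, z, 32.82); accel = 32.82.

32.82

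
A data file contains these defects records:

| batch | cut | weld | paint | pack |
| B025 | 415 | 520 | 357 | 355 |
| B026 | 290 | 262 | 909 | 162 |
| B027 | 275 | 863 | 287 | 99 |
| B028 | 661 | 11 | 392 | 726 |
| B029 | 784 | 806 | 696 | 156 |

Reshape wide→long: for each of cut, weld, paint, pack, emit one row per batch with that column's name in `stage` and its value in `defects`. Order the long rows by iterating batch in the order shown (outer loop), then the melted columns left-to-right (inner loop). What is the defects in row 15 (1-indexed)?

20 rows total (5 × 4). Row 15: index ⌊(15-1)/4⌋ = 3 into batch → B028; (15-1) mod 4 = 2 into the melted columns → paint.
So row 15 is (B028, paint, 392); defects = 392.

392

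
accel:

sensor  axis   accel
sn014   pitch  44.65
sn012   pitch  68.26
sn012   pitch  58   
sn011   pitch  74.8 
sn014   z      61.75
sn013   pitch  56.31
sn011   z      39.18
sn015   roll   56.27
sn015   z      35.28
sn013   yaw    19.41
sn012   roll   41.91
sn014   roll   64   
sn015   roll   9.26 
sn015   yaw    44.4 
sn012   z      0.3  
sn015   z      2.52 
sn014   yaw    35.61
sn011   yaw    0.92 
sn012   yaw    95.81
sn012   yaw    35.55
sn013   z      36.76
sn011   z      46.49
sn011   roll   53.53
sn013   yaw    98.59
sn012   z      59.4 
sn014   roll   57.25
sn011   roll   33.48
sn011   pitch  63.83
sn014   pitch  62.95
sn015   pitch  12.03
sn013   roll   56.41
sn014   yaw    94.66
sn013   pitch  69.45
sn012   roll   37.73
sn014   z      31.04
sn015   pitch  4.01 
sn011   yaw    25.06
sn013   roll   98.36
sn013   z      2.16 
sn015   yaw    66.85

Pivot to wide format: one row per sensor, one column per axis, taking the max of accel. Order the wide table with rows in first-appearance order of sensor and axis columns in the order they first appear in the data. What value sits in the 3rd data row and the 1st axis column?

With rows in first-appearance order of sensor, row 3 is sensor=sn011. axis columns in first-appearance order: pitch, z, roll, yaw; column 1 is pitch.
Long rows with sensor=sn011, axis=pitch: max(74.8, 63.83) = 74.8.

74.8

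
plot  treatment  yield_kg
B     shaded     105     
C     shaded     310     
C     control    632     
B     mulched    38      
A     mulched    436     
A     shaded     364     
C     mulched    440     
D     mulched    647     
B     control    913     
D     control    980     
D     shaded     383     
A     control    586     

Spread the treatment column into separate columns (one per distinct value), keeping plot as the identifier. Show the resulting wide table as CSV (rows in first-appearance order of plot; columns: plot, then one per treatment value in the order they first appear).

Columns: plot plus the 3 distinct treatment values (shaded, control, mulched).
For example, row B column shaded takes yield_kg=105 from the long row (B, shaded).

plot,shaded,control,mulched
B,105,913,38
C,310,632,440
A,364,586,436
D,383,980,647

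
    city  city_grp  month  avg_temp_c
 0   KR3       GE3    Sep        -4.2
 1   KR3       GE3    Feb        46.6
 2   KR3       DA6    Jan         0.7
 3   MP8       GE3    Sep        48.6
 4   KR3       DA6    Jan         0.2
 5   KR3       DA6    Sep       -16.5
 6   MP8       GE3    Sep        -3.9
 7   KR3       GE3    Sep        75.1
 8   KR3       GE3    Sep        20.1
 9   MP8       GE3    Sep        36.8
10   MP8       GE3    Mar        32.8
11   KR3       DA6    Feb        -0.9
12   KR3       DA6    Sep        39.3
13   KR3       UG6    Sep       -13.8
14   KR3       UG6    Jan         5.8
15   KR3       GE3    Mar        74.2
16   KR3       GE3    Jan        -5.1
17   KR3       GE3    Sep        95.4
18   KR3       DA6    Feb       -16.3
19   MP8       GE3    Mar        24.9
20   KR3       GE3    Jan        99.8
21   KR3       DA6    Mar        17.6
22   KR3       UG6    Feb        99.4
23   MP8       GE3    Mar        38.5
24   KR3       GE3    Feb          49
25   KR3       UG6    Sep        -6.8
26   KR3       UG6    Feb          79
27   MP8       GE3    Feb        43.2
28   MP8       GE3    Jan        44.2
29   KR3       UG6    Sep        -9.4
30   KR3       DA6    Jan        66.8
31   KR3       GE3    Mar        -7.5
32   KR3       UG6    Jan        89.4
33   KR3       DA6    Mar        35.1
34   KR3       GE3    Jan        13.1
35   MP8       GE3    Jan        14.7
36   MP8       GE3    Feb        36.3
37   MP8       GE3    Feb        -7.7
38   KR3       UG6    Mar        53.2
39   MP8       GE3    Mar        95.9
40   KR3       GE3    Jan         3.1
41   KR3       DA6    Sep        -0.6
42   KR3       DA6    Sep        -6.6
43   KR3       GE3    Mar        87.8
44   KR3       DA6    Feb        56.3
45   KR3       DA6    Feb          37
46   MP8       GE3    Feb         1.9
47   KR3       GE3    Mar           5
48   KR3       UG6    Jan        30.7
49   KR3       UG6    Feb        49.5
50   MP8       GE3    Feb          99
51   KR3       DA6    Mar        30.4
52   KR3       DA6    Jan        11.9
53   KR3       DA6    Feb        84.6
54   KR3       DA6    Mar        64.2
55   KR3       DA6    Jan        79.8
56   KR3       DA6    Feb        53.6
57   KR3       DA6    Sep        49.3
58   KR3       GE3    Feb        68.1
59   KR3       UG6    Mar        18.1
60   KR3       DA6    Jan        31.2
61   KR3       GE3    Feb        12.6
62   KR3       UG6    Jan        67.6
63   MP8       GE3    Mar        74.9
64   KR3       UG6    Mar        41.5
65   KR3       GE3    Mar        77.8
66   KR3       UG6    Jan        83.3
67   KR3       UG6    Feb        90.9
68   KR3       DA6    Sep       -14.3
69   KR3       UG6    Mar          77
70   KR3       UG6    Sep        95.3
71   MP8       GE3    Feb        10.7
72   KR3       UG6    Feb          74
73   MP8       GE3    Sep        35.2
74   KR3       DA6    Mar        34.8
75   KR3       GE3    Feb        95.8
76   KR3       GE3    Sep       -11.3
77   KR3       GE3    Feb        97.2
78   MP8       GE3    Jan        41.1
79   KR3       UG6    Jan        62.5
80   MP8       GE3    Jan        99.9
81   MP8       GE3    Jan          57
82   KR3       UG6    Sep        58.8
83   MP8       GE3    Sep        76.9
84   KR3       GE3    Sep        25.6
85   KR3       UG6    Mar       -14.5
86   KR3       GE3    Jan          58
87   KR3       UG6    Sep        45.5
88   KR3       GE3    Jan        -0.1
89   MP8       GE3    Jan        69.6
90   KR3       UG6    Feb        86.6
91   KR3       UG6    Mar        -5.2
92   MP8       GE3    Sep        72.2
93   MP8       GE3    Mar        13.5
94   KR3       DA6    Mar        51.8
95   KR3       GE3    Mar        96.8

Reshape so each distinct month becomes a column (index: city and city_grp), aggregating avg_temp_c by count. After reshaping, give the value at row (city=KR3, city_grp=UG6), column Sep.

Rows with city=KR3, city_grp=UG6 and month=Sep: avg_temp_c values are -13.8, -6.8, -9.4, 95.3, 58.8, 45.5.
6 rows match — count = 6.

6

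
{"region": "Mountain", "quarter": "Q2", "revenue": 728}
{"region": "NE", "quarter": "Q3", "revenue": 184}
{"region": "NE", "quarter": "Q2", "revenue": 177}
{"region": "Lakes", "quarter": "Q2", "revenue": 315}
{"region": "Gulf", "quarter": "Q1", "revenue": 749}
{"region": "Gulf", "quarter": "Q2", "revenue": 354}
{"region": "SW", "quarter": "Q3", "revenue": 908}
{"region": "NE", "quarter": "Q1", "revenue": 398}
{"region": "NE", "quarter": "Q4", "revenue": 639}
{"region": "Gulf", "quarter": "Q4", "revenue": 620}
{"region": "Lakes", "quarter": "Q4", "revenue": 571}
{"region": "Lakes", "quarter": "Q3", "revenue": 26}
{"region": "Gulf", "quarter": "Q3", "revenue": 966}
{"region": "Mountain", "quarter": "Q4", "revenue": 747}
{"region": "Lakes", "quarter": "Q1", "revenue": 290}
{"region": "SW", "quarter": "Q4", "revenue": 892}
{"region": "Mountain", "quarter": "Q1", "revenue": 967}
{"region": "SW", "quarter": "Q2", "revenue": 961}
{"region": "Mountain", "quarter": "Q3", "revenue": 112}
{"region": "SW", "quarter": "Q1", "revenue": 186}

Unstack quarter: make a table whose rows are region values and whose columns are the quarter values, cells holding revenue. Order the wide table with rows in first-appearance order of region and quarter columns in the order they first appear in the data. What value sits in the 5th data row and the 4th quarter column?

With rows in first-appearance order of region, row 5 is region=SW. quarter columns in first-appearance order: Q2, Q3, Q1, Q4; column 4 is Q4.
Long rows with region=SW, quarter=Q4: revenue = 892.

892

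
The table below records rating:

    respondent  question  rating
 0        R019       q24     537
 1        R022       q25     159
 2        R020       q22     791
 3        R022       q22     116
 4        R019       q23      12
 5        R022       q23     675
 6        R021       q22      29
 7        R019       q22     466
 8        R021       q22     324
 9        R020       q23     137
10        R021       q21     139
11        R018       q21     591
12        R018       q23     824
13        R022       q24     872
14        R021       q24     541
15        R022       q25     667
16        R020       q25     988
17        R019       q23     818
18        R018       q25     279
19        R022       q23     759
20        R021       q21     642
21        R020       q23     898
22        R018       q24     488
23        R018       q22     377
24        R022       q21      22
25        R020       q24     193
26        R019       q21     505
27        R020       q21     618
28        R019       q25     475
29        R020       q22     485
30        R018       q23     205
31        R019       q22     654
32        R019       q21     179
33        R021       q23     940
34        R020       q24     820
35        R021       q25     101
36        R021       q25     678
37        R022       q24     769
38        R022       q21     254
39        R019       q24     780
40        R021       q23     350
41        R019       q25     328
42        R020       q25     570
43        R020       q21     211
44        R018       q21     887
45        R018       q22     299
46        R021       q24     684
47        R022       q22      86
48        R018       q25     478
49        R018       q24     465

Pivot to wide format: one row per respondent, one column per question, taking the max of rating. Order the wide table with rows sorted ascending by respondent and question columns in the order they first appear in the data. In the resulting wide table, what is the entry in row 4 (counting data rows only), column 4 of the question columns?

With rows sorted ascending by respondent, row 4 is respondent=R021. question columns in first-appearance order: q24, q25, q22, q23, q21; column 4 is q23.
Long rows with respondent=R021, question=q23: max(940, 350) = 940.

940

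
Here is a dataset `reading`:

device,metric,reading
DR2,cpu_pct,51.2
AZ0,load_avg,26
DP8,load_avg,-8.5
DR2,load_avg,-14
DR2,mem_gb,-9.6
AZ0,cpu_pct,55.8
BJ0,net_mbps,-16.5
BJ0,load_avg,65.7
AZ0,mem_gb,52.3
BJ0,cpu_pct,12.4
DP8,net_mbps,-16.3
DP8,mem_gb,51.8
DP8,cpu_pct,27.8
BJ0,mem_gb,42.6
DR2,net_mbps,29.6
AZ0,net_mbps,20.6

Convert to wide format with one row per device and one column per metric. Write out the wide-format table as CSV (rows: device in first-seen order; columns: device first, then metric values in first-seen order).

device,cpu_pct,load_avg,mem_gb,net_mbps
DR2,51.2,-14,-9.6,29.6
AZ0,55.8,26,52.3,20.6
DP8,27.8,-8.5,51.8,-16.3
BJ0,12.4,65.7,42.6,-16.5

Columns: device plus the 4 distinct metric values (cpu_pct, load_avg, mem_gb, net_mbps).
For example, row DR2 column cpu_pct takes reading=51.2 from the long row (DR2, cpu_pct).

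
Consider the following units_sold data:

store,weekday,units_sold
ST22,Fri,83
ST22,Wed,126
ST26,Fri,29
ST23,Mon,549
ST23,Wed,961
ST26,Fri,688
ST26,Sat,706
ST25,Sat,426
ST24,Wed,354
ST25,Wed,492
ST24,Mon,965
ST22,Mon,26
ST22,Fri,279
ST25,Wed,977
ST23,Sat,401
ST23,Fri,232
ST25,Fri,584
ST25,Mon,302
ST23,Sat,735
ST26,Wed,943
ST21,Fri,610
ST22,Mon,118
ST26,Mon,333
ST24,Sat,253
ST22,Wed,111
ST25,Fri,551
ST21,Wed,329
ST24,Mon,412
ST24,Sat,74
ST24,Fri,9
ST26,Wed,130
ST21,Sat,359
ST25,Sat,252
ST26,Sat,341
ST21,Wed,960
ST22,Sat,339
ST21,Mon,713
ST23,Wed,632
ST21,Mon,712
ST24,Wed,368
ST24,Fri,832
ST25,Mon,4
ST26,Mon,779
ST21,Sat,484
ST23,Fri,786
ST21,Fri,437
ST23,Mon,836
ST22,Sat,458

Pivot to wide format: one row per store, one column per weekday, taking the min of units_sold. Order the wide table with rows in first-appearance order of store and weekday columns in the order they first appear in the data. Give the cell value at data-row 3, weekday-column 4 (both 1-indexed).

401

With rows in first-appearance order of store, row 3 is store=ST23. weekday columns in first-appearance order: Fri, Wed, Mon, Sat; column 4 is Sat.
Long rows with store=ST23, weekday=Sat: min(401, 735) = 401.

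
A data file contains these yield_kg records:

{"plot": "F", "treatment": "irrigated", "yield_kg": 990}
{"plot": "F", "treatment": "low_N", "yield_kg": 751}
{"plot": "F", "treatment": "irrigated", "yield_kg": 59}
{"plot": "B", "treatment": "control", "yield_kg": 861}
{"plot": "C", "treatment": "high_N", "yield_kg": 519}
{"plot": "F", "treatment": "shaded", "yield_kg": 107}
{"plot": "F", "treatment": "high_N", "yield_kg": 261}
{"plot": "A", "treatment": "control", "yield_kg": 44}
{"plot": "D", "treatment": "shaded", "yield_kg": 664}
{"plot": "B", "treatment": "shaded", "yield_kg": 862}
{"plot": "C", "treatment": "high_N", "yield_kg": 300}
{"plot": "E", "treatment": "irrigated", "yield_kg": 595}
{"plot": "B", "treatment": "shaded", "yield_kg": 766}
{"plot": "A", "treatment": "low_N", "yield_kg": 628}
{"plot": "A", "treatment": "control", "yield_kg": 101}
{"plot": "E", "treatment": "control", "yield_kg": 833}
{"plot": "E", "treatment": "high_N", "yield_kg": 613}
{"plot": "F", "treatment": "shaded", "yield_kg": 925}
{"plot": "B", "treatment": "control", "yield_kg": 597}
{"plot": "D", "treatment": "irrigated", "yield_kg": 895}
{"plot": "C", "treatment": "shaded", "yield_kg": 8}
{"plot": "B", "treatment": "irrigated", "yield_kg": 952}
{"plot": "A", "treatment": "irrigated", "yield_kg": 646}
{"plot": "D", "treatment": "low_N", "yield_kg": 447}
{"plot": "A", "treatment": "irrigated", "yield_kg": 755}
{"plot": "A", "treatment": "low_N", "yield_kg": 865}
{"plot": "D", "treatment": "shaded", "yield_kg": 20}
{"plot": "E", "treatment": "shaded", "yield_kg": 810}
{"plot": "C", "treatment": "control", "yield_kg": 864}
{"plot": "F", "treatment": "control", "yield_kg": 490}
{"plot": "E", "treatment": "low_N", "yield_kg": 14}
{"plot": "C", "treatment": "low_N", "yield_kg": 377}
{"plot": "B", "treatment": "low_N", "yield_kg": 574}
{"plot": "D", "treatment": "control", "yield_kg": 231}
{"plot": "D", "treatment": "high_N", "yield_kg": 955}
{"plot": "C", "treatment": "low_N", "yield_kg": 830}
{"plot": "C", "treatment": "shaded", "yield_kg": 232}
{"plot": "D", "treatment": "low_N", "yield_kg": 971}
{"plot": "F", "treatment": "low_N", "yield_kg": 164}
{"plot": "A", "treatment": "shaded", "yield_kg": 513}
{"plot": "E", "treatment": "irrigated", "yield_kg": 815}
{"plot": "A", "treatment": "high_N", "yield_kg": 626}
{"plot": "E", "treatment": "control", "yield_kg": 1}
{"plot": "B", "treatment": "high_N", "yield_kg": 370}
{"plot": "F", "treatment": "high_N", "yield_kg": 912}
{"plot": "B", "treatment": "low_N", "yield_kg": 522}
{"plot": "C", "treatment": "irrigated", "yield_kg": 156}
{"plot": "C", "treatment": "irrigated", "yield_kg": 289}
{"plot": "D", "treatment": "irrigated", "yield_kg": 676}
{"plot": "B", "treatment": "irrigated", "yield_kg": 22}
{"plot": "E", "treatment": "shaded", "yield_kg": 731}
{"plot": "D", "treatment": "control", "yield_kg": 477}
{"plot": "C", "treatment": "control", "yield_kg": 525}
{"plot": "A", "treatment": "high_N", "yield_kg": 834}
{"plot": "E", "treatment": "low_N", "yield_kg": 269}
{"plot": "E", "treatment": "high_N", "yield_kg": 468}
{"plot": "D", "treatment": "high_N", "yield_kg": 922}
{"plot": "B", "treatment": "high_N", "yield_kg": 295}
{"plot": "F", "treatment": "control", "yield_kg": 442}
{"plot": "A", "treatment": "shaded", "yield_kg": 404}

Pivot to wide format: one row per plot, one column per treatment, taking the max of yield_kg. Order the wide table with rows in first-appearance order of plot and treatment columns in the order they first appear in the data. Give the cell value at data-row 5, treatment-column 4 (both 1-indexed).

955

With rows in first-appearance order of plot, row 5 is plot=D. treatment columns in first-appearance order: irrigated, low_N, control, high_N, shaded; column 4 is high_N.
Long rows with plot=D, treatment=high_N: max(955, 922) = 955.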